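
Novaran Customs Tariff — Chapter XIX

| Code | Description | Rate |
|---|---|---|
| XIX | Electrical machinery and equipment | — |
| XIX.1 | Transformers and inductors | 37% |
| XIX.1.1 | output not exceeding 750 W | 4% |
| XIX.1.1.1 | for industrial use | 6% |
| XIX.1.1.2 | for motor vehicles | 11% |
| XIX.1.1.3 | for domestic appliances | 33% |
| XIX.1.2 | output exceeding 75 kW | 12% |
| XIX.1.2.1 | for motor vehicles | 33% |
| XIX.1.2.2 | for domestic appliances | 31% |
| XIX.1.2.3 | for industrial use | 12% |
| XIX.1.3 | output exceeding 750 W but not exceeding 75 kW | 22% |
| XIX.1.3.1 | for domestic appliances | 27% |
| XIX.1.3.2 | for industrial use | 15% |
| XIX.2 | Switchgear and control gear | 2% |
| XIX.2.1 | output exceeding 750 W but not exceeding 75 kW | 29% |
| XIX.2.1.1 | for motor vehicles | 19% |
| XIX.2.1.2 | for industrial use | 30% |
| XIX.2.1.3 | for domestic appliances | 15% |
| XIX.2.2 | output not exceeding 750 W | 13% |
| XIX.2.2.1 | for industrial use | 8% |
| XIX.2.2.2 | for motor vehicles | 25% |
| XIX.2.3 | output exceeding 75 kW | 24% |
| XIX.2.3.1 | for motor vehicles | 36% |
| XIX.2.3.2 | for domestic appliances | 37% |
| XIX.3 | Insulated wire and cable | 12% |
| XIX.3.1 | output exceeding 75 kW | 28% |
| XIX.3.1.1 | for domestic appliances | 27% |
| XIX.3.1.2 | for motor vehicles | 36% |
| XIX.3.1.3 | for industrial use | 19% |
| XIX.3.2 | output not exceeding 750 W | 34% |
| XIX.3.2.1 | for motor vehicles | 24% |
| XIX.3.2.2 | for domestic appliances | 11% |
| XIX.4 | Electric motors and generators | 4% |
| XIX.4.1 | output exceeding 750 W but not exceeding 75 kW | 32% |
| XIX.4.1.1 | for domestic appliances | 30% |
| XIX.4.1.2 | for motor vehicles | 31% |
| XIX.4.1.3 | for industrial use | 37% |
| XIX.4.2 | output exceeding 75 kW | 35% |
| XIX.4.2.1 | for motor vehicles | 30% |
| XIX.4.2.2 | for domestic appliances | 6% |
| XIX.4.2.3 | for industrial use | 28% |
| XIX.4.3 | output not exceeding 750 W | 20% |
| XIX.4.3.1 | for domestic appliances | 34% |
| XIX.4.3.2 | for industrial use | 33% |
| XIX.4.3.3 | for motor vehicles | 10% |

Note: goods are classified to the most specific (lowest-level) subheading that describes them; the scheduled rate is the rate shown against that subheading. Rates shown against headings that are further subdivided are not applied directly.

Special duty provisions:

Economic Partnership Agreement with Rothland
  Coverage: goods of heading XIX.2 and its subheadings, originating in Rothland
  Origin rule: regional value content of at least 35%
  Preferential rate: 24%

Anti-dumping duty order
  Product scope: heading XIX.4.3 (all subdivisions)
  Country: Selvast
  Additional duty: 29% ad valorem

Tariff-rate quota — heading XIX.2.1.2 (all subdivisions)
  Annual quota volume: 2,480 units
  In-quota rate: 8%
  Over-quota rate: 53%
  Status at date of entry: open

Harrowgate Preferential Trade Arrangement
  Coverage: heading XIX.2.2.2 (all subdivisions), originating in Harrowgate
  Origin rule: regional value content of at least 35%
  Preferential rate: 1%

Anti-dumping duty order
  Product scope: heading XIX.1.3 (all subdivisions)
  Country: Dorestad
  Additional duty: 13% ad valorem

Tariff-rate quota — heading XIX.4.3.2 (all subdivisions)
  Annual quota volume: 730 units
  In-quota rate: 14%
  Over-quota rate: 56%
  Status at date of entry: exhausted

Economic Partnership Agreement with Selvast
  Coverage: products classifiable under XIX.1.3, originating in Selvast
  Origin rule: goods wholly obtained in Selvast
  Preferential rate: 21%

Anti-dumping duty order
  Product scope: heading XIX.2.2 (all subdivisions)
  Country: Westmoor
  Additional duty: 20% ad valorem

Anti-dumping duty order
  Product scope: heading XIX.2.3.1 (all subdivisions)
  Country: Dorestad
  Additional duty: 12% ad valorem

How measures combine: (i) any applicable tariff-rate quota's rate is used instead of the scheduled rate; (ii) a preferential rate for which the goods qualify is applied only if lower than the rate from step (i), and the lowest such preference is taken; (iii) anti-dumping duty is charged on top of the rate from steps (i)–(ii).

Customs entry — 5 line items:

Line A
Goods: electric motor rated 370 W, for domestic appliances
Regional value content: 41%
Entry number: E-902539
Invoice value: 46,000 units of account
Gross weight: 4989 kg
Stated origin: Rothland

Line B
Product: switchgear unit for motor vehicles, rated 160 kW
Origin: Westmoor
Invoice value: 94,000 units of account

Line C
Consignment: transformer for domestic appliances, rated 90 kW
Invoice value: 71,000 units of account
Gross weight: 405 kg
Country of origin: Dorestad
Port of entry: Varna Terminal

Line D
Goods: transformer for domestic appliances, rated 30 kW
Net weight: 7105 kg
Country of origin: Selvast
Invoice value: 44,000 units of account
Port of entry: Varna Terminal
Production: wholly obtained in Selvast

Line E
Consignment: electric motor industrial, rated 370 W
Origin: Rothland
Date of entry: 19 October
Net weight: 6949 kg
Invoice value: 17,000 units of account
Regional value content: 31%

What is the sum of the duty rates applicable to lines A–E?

Line A: electric motor → XIX.4; rated 370 W → XIX.4.3; for domestic appliances → XIX.4.3.1. Scheduled 34%. Rothland agreement on XIX.2: XIX.4.3.1 not covered. → 34%.
Line B: switchgear unit → XIX.2; rated 160 kW → XIX.2.3; for motor vehicles → XIX.2.3.1. Scheduled 36%. No special measure applies. → 36%.
Line C: transformer → XIX.1; rated 90 kW → XIX.1.2; for domestic appliances → XIX.1.2.2. Scheduled 31%. No special measure applies. → 31%.
Line D: transformer → XIX.1; rated 30 kW → XIX.1.3; for domestic appliances → XIX.1.3.1. Scheduled 27%. Selvast agreement on XIX.1.3: wholly obtained → 21% available; preferential 21%. → 21%.
Line E: electric motor → XIX.4; rated 370 W → XIX.4.3; industrial → XIX.4.3.2. Scheduled 33%. quota on XIX.4.3.2 exhausted → over-quota 56%; Rothland agreement on XIX.2: XIX.4.3.2 not covered. → 56%.
Sum: 34% + 36% + 31% + 21% + 56% = 178%.

178%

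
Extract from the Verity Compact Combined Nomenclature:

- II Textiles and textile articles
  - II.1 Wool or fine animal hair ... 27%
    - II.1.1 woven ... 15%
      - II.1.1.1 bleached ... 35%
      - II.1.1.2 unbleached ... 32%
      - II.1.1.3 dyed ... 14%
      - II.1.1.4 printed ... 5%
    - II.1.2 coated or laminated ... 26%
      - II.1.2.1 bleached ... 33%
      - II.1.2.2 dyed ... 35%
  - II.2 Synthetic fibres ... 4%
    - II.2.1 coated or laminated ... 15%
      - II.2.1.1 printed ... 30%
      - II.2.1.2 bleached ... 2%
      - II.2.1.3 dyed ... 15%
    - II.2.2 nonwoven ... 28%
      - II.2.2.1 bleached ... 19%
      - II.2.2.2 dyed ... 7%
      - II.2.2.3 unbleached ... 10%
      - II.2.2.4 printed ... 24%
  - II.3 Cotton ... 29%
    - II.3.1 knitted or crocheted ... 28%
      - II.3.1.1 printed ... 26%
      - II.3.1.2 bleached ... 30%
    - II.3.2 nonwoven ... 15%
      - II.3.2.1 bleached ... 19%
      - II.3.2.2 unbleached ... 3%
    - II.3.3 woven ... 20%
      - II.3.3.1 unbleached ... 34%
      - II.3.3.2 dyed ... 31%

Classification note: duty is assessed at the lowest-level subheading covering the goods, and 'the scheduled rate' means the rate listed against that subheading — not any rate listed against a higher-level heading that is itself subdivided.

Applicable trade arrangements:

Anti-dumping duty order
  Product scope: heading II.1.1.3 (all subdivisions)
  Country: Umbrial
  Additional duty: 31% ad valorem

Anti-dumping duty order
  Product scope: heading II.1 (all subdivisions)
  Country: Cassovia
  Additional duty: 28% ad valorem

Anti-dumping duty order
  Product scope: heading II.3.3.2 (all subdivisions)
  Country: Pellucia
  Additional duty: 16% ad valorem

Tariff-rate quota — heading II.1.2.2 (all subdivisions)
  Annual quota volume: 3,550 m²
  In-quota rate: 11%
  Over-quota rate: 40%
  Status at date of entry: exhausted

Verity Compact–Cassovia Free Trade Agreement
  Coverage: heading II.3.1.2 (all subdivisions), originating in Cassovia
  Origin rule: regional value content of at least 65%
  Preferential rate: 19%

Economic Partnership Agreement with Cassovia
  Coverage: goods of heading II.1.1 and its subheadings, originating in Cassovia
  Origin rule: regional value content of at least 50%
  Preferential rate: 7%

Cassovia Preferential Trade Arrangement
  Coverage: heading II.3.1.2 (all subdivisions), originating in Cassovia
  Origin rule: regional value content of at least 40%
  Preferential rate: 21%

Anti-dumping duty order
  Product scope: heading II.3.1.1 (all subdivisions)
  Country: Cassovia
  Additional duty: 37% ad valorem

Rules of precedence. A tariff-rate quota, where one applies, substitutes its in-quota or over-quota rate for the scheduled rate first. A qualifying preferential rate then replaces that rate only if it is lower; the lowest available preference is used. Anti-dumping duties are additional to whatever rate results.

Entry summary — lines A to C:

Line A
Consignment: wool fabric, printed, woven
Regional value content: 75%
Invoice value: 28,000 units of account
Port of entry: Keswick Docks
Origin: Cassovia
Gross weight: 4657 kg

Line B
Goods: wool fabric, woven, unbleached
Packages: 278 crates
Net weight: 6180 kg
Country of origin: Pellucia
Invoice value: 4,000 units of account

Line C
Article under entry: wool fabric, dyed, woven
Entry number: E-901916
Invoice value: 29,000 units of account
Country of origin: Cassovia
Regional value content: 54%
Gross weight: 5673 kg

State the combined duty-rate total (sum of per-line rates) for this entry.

Line A: wool → II.1; woven → II.1.1; printed → II.1.1.4. Scheduled 5%. Cassovia agreement on II.3.1.2: II.1.1.4 not covered; Cassovia agreement on II.1.1: RVC ≥ 50% → 7% available; Cassovia agreement on II.3.1.2: II.1.1.4 not covered; preference 7% not lower than 5% → no reduction; anti-dumping (Cassovia, II.1): +28%; total 5% + 28% = 33%. → 33%.
Line B: wool → II.1; woven → II.1.1; unbleached → II.1.1.2. Scheduled 32%. No special measure applies. → 32%.
Line C: wool → II.1; woven → II.1.1; dyed → II.1.1.3. Scheduled 14%. Cassovia agreement on II.3.1.2: II.1.1.3 not covered; Cassovia agreement on II.1.1: RVC ≥ 50% → 7% available; Cassovia agreement on II.3.1.2: II.1.1.3 not covered; preferential 7%; anti-dumping (Cassovia, II.1): +28%; total 7% + 28% = 35%. → 35%.
Sum: 33% + 32% + 35% = 100%.

100%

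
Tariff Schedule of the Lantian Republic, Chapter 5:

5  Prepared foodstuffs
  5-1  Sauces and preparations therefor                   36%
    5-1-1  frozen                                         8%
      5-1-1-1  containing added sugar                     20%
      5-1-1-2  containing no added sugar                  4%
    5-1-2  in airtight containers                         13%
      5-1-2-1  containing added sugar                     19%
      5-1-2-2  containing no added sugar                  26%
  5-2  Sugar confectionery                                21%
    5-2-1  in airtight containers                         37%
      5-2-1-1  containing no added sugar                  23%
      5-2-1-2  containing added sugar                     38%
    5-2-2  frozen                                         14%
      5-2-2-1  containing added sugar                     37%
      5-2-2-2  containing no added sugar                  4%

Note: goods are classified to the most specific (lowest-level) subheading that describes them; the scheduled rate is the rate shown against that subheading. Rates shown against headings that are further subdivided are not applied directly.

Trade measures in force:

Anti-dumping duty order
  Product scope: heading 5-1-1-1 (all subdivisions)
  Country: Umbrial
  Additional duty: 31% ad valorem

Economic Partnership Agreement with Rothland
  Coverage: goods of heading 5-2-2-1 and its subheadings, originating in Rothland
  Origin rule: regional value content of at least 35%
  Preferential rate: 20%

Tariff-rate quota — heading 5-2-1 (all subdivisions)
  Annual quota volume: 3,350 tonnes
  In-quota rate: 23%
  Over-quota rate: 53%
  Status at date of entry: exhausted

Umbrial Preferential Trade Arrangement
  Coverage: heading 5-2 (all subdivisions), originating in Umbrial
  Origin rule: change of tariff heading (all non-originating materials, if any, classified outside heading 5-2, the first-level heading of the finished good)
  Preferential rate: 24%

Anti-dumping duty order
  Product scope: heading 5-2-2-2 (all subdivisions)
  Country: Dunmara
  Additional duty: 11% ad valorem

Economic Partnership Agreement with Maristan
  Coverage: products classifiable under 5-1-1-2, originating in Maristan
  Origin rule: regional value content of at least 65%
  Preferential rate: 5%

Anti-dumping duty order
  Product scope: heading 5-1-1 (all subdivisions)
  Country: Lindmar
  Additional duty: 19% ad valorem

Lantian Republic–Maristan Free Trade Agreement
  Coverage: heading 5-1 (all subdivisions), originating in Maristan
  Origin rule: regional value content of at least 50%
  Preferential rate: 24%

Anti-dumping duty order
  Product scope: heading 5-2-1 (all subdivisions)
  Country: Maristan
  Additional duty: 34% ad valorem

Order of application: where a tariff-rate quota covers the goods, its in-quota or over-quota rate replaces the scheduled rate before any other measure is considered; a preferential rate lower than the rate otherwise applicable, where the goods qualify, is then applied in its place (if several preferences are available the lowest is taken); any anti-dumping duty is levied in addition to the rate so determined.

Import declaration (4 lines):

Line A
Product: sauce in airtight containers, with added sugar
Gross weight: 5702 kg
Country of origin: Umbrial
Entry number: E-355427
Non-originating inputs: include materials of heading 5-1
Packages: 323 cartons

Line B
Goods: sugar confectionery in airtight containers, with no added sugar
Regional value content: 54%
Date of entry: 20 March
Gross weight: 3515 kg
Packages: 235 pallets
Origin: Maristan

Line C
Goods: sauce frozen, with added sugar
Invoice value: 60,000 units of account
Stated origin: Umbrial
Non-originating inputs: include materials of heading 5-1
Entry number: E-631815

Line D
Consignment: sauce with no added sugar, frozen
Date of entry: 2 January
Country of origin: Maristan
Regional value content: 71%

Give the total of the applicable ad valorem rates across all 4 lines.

161%

Line A: sauce → 5-1; in airtight containers → 5-1-2; with added sugar → 5-1-2-1. Scheduled 19%. Umbrial agreement on 5-2: 5-1-2-1 not covered. → 19%.
Line B: sugar confectionery → 5-2; in airtight containers → 5-2-1; with no added sugar → 5-2-1-1. Scheduled 23%. quota on 5-2-1 exhausted → over-quota 53%; Maristan agreement on 5-1-1-2: 5-2-1-1 not covered; Maristan agreement on 5-1: 5-2-1-1 not covered; anti-dumping (Maristan, 5-2-1): +34%; total 53% + 34% = 87%. → 87%.
Line C: sauce → 5-1; frozen → 5-1-1; with added sugar → 5-1-1-1. Scheduled 20%. Umbrial agreement on 5-2: 5-1-1-1 not covered; anti-dumping (Umbrial, 5-1-1-1): +31%; total 20% + 31% = 51%. → 51%.
Line D: sauce → 5-1; frozen → 5-1-1; with no added sugar → 5-1-1-2. Scheduled 4%. Maristan agreement on 5-1-1-2: RVC ≥ 65% → 5% available; Maristan agreement on 5-1: RVC ≥ 50% → 24% available; preference 5% not lower than 4% → no reduction. → 4%.
Sum: 19% + 87% + 51% + 4% = 161%.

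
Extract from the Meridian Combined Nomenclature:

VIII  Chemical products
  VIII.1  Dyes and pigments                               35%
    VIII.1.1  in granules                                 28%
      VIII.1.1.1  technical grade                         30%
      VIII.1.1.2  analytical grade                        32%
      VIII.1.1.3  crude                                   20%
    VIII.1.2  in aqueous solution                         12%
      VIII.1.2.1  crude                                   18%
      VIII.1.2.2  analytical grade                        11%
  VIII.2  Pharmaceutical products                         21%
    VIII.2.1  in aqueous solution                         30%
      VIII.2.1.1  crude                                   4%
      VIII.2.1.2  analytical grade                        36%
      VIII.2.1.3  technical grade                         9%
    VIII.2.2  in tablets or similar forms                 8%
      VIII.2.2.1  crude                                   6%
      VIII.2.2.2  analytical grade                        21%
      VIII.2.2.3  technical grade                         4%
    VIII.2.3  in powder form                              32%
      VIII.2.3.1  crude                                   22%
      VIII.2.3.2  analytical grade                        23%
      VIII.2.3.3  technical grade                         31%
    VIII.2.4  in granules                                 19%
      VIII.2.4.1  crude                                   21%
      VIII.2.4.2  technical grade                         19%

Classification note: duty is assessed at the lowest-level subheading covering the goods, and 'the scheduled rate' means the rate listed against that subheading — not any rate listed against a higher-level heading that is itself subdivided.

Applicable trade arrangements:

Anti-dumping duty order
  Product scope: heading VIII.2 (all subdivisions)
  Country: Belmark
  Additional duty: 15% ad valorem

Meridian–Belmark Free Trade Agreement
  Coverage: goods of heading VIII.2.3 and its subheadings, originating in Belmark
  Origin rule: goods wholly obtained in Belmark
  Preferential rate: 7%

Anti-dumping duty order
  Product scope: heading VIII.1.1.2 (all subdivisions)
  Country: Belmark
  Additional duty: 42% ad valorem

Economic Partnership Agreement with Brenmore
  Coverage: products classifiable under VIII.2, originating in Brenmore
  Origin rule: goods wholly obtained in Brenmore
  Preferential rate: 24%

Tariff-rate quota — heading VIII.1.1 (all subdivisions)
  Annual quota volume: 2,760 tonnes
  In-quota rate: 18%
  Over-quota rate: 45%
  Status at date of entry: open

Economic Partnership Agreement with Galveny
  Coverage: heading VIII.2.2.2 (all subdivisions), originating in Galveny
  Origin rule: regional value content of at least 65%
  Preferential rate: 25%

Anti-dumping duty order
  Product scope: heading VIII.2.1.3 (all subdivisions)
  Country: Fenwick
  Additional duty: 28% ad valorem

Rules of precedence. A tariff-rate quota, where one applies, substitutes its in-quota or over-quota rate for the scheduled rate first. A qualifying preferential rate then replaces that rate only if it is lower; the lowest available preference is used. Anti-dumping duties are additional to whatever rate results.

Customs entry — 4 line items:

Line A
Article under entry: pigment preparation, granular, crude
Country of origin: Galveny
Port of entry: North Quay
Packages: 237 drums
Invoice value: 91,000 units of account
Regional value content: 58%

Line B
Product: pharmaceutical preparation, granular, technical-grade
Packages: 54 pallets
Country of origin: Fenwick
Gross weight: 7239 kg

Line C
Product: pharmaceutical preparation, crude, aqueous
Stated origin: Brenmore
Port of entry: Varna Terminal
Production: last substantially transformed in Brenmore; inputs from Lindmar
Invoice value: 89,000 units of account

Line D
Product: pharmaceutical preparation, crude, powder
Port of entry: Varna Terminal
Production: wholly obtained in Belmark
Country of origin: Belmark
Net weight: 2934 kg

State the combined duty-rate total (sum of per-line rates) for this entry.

Line A: pigment → VIII.1; granular → VIII.1.1; crude → VIII.1.1.3. Scheduled 20%. quota on VIII.1.1 open → in-quota 18%; Galveny agreement on VIII.2.2.2: VIII.1.1.3 not covered. → 18%.
Line B: pharmaceutical → VIII.2; granular → VIII.2.4; technical-grade → VIII.2.4.2. Scheduled 19%. No special measure applies. → 19%.
Line C: pharmaceutical → VIII.2; aqueous → VIII.2.1; crude → VIII.2.1.1. Scheduled 4%. Brenmore agreement on VIII.2: not wholly obtained. → 4%.
Line D: pharmaceutical → VIII.2; powder → VIII.2.3; crude → VIII.2.3.1. Scheduled 22%. Belmark agreement on VIII.2.3: wholly obtained → 7% available; preferential 7%; anti-dumping (Belmark, VIII.2): +15%; total 7% + 15% = 22%. → 22%.
Sum: 18% + 19% + 4% + 22% = 63%.

63%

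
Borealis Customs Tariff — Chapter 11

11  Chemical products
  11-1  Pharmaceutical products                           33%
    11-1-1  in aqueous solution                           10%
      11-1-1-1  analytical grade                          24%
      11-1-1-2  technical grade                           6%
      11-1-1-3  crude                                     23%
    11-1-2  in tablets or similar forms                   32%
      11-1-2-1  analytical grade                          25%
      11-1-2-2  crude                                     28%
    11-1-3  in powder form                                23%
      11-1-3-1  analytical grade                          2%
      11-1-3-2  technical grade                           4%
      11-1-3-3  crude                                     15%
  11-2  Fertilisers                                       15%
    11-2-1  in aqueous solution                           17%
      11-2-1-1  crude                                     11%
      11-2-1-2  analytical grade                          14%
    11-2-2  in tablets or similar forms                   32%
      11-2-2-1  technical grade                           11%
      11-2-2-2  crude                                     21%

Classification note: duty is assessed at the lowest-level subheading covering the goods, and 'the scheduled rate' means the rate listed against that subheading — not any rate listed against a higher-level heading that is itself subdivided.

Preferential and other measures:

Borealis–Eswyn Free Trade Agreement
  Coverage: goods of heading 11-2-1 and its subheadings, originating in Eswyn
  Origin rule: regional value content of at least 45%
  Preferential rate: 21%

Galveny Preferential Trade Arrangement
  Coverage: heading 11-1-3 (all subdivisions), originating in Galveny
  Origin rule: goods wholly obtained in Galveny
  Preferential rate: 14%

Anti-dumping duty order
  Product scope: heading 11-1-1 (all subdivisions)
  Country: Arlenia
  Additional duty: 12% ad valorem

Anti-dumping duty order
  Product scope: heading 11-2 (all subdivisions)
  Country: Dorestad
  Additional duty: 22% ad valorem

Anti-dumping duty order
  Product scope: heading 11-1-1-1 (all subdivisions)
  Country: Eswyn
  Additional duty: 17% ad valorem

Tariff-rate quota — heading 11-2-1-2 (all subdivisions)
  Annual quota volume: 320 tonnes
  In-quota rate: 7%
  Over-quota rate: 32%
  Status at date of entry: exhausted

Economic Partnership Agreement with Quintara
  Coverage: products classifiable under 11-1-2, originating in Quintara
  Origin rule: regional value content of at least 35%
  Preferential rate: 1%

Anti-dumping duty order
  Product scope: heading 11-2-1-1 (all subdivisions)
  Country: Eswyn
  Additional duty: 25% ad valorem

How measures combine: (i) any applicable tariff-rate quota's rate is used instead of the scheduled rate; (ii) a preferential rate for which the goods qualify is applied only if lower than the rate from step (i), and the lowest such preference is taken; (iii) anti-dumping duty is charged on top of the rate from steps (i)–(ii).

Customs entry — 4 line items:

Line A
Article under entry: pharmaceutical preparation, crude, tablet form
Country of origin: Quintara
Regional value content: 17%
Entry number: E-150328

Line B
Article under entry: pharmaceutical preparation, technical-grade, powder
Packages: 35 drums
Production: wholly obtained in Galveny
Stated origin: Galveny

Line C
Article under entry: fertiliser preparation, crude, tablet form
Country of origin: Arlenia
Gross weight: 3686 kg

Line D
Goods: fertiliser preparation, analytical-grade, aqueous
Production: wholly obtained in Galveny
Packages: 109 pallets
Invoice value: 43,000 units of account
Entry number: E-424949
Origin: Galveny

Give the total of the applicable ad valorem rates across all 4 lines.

Line A: pharmaceutical → 11-1; tablet form → 11-1-2; crude → 11-1-2-2. Scheduled 28%. Quintara agreement on 11-1-2: RVC < 35%. → 28%.
Line B: pharmaceutical → 11-1; powder → 11-1-3; technical-grade → 11-1-3-2. Scheduled 4%. Galveny agreement on 11-1-3: wholly obtained → 14% available; preference 14% not lower than 4% → no reduction. → 4%.
Line C: fertiliser → 11-2; tablet form → 11-2-2; crude → 11-2-2-2. Scheduled 21%. No special measure applies. → 21%.
Line D: fertiliser → 11-2; aqueous → 11-2-1; analytical-grade → 11-2-1-2. Scheduled 14%. quota on 11-2-1-2 exhausted → over-quota 32%; Galveny agreement on 11-1-3: 11-2-1-2 not covered. → 32%.
Sum: 28% + 4% + 21% + 32% = 85%.

85%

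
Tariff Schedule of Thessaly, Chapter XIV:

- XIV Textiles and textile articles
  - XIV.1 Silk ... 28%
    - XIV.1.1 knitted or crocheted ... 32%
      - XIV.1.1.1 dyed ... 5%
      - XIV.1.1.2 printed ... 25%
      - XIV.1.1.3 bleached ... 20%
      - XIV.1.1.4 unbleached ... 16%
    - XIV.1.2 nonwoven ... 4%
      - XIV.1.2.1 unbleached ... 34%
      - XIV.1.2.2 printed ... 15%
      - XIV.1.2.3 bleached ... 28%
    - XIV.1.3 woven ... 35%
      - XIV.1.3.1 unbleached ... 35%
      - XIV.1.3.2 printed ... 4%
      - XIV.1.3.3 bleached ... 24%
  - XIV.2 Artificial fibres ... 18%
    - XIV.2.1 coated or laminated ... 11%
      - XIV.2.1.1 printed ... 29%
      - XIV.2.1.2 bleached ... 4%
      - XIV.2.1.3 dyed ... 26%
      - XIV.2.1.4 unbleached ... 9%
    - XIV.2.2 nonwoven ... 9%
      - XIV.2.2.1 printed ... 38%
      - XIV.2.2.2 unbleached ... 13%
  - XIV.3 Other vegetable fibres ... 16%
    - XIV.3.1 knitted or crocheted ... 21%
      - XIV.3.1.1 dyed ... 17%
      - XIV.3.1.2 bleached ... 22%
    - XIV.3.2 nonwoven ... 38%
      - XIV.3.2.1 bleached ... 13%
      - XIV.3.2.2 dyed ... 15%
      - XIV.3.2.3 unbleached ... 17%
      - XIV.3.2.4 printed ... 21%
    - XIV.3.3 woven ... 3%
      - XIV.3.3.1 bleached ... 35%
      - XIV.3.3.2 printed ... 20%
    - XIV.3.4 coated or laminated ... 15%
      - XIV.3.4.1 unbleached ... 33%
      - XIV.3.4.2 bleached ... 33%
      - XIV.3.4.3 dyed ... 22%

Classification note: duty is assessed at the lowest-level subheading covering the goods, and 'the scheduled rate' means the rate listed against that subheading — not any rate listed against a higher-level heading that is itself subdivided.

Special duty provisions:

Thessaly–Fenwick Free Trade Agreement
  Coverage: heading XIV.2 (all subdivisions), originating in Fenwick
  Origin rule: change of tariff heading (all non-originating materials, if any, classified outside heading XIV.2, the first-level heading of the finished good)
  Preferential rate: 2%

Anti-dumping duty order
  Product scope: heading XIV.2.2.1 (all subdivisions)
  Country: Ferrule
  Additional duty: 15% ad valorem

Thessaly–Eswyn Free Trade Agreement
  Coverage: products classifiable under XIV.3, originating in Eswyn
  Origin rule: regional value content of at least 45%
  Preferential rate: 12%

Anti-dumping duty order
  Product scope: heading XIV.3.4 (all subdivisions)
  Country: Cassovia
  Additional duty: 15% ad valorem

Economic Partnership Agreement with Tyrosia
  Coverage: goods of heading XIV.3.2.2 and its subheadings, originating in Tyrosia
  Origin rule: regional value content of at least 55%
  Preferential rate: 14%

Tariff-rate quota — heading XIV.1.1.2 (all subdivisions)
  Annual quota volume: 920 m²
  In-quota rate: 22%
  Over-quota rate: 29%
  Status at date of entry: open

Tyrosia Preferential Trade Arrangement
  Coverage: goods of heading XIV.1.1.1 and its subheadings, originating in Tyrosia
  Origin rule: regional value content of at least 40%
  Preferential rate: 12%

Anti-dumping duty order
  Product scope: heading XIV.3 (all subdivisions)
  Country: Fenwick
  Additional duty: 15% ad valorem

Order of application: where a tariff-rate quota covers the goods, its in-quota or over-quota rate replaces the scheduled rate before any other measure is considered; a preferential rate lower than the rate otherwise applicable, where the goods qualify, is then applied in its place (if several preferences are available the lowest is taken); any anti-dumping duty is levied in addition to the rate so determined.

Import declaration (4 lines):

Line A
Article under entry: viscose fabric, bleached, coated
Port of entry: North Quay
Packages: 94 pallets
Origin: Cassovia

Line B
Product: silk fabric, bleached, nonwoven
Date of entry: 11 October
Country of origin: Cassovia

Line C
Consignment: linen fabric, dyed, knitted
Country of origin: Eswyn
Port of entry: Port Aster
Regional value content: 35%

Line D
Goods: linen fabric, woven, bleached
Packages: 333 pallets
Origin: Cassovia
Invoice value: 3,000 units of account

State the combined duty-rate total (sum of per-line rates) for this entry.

84%

Line A: viscose → XIV.2; coated → XIV.2.1; bleached → XIV.2.1.2. Scheduled 4%. No special measure applies. → 4%.
Line B: silk → XIV.1; nonwoven → XIV.1.2; bleached → XIV.1.2.3. Scheduled 28%. No special measure applies. → 28%.
Line C: linen → XIV.3; knitted → XIV.3.1; dyed → XIV.3.1.1. Scheduled 17%. Eswyn agreement on XIV.3: RVC < 45%. → 17%.
Line D: linen → XIV.3; woven → XIV.3.3; bleached → XIV.3.3.1. Scheduled 35%. No special measure applies. → 35%.
Sum: 4% + 28% + 17% + 35% = 84%.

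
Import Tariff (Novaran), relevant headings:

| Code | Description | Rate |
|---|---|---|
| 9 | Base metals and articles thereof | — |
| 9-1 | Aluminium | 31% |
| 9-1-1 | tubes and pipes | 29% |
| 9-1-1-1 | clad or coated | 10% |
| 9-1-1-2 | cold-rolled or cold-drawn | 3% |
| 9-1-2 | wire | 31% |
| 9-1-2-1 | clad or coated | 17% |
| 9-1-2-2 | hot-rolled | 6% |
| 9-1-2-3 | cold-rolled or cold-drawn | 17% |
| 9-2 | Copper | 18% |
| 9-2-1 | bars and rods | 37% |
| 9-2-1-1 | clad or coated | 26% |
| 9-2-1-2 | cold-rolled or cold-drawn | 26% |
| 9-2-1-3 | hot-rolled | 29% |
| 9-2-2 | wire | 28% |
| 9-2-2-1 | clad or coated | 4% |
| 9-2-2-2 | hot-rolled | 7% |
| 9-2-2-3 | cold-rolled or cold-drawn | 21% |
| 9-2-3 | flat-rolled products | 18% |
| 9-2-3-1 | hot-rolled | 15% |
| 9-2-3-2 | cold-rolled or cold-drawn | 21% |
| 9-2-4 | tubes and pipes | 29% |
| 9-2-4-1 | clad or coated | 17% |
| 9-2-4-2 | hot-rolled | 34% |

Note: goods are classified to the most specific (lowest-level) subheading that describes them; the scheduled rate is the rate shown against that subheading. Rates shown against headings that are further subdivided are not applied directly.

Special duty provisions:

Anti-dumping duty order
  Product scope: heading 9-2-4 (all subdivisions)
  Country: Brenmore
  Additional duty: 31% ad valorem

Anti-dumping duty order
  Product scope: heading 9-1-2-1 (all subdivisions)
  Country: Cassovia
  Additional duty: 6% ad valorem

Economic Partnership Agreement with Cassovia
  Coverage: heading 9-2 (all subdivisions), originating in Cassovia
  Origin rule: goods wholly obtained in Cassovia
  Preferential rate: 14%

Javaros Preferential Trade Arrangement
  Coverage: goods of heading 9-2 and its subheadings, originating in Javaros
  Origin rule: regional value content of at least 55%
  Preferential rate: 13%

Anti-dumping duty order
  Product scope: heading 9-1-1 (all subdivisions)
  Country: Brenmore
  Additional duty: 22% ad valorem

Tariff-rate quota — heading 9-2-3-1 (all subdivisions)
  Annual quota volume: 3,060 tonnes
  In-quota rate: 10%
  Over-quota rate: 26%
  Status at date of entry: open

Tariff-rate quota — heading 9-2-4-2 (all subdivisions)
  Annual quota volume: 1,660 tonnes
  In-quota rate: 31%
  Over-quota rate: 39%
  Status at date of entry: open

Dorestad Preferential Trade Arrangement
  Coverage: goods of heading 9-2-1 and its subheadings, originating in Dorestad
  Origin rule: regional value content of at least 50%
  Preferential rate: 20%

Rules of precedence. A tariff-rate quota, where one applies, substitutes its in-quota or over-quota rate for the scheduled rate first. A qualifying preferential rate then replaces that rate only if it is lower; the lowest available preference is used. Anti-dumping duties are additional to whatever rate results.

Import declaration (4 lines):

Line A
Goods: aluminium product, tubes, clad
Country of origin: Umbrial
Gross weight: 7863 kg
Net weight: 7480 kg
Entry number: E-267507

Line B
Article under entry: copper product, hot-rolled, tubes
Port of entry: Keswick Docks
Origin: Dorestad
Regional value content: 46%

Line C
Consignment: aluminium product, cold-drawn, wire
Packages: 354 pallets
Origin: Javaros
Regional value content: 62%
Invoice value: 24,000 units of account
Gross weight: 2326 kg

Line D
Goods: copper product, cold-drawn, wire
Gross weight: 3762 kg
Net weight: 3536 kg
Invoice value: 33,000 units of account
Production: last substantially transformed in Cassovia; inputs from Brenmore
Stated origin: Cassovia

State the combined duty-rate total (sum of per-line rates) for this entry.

79%

Line A: aluminium → 9-1; tubes → 9-1-1; clad → 9-1-1-1. Scheduled 10%. No special measure applies. → 10%.
Line B: copper → 9-2; tubes → 9-2-4; hot-rolled → 9-2-4-2. Scheduled 34%. quota on 9-2-4-2 open → in-quota 31%; Dorestad agreement on 9-2-1: 9-2-4-2 not covered. → 31%.
Line C: aluminium → 9-1; wire → 9-1-2; cold-drawn → 9-1-2-3. Scheduled 17%. Javaros agreement on 9-2: 9-1-2-3 not covered. → 17%.
Line D: copper → 9-2; wire → 9-2-2; cold-drawn → 9-2-2-3. Scheduled 21%. Cassovia agreement on 9-2: not wholly obtained. → 21%.
Sum: 10% + 31% + 17% + 21% = 79%.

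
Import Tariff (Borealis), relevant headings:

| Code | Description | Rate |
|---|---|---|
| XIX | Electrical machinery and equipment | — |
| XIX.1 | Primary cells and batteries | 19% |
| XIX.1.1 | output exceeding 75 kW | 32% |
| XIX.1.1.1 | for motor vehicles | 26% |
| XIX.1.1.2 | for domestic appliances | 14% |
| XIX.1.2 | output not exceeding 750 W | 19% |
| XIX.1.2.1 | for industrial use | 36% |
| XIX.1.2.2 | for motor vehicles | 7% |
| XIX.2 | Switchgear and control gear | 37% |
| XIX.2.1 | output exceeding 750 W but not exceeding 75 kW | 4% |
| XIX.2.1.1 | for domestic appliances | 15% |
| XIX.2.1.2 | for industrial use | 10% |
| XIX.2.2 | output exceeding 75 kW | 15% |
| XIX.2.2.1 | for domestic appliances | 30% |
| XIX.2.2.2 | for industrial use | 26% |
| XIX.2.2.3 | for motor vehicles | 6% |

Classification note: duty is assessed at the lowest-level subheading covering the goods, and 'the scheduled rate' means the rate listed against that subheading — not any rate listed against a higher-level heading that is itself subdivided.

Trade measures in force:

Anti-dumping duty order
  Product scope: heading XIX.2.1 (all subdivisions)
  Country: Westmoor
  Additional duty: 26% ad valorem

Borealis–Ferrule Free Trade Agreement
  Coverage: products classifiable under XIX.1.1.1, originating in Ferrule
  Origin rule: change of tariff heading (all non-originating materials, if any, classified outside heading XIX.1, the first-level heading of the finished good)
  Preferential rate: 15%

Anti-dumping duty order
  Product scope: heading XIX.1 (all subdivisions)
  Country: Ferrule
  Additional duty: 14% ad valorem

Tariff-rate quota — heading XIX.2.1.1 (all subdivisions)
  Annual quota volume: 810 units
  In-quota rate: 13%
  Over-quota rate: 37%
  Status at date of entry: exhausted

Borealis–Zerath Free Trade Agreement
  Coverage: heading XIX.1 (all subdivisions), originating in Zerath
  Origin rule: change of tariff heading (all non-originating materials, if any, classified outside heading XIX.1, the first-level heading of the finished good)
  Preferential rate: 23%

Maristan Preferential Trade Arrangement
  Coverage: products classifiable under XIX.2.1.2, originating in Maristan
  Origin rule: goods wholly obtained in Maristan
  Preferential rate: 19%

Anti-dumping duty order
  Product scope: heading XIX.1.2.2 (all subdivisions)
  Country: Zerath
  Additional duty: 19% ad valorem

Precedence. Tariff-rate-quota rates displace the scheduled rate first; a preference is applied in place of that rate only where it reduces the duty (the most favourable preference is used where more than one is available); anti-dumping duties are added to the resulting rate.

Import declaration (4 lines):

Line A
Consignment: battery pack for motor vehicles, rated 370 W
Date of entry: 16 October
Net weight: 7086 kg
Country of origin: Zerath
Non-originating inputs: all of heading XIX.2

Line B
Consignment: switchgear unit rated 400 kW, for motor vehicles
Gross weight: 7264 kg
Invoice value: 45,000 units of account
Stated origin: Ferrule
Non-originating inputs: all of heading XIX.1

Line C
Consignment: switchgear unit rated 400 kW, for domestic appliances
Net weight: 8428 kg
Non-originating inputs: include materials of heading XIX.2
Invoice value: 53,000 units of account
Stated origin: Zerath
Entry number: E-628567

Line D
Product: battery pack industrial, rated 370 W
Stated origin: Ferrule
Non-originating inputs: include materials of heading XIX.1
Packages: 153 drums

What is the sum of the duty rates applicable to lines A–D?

Line A: battery pack → XIX.1; rated 370 W → XIX.1.2; for motor vehicles → XIX.1.2.2. Scheduled 7%. Zerath agreement on XIX.1: CTH met → 23% available; preference 23% not lower than 7% → no reduction; anti-dumping (Zerath, XIX.1.2.2): +19%; total 7% + 19% = 26%. → 26%.
Line B: switchgear unit → XIX.2; rated 400 kW → XIX.2.2; for motor vehicles → XIX.2.2.3. Scheduled 6%. Ferrule agreement on XIX.1.1.1: XIX.2.2.3 not covered. → 6%.
Line C: switchgear unit → XIX.2; rated 400 kW → XIX.2.2; for domestic appliances → XIX.2.2.1. Scheduled 30%. Zerath agreement on XIX.1: XIX.2.2.1 not covered. → 30%.
Line D: battery pack → XIX.1; rated 370 W → XIX.1.2; industrial → XIX.1.2.1. Scheduled 36%. Ferrule agreement on XIX.1.1.1: XIX.1.2.1 not covered; anti-dumping (Ferrule, XIX.1): +14%; total 36% + 14% = 50%. → 50%.
Sum: 26% + 6% + 30% + 50% = 112%.

112%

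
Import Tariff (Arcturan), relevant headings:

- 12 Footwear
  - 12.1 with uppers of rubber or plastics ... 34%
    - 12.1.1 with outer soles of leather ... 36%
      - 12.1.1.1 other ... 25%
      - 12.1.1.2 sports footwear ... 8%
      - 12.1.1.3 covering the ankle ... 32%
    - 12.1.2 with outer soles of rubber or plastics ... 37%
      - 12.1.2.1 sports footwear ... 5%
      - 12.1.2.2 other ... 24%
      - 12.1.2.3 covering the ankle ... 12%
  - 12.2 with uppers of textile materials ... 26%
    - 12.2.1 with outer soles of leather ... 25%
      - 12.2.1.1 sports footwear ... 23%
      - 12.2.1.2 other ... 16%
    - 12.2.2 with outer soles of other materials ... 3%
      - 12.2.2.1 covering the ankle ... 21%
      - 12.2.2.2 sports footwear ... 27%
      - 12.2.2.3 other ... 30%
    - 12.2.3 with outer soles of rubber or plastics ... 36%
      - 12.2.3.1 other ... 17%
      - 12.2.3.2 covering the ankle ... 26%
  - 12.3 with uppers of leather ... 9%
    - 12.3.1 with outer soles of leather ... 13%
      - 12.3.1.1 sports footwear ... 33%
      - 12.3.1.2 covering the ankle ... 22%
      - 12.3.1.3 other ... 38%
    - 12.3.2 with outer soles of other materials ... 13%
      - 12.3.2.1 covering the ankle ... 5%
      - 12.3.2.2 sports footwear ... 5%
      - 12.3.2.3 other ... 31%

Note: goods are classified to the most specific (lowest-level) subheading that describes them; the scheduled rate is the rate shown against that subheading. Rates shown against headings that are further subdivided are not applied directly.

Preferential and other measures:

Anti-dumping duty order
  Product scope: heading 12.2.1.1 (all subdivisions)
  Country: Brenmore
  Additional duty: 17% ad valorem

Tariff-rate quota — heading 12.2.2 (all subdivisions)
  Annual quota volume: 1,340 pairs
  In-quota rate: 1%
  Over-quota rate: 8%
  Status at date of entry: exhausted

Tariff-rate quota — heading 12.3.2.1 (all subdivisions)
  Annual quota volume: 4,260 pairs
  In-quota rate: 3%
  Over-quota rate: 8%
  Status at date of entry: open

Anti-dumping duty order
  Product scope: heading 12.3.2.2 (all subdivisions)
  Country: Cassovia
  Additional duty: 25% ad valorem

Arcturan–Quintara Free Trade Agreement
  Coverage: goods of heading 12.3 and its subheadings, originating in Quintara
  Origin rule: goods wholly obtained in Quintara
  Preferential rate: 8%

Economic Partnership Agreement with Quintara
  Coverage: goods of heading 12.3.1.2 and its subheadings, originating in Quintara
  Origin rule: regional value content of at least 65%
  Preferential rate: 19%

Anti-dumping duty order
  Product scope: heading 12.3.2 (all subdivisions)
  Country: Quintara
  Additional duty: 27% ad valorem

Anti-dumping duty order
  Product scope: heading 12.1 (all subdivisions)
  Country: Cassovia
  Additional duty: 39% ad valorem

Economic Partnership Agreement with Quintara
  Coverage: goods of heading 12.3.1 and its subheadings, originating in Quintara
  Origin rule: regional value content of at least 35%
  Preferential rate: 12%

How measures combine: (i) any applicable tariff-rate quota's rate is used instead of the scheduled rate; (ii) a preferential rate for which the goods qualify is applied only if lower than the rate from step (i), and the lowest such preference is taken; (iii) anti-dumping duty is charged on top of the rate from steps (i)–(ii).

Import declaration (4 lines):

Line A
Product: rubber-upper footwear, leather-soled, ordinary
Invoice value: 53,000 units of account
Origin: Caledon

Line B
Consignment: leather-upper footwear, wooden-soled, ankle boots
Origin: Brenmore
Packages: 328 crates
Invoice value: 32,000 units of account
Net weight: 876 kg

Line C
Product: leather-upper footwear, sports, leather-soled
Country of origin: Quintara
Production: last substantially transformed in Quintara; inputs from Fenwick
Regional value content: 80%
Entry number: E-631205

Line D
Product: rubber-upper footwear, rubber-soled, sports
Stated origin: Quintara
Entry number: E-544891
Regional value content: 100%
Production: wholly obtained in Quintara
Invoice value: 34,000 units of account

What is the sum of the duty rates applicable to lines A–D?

45%

Line A: rubber-upper → 12.1; leather-soled → 12.1.1; ordinary → 12.1.1.1. Scheduled 25%. No special measure applies. → 25%.
Line B: leather-upper → 12.3; wooden-soled → 12.3.2; ankle boots → 12.3.2.1. Scheduled 5%. quota on 12.3.2.1 open → in-quota 3%. → 3%.
Line C: leather-upper → 12.3; leather-soled → 12.3.1; sports → 12.3.1.1. Scheduled 33%. Quintara agreement on 12.3: not wholly obtained; Quintara agreement on 12.3.1.2: 12.3.1.1 not covered; Quintara agreement on 12.3.1: RVC ≥ 35% → 12% available; preferential 12%. → 12%.
Line D: rubber-upper → 12.1; rubber-soled → 12.1.2; sports → 12.1.2.1. Scheduled 5%. Quintara agreement on 12.3: 12.1.2.1 not covered; Quintara agreement on 12.3.1.2: 12.1.2.1 not covered; Quintara agreement on 12.3.1: 12.1.2.1 not covered. → 5%.
Sum: 25% + 3% + 12% + 5% = 45%.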